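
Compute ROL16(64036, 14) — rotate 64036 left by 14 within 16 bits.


Rotate 0b1111101000100100 left by 14 (16-bit) = 0b11111010001001 = 16009

16009


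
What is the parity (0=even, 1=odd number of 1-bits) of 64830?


0b1111110100111110 has 12 ones => parity 0

0


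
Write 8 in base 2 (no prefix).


8 = 1000 in binary

1000


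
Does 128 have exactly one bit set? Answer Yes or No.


0b10000000. Only one bit set => Yes

Yes


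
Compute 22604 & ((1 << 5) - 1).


22604 & 31 = 12

12


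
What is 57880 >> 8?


0b1110001000011000 >> 8 = 0b11100010 = 226

226


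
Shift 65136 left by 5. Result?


0b1111111001110000 << 5 = 0b111111100111000000000 = 2084352

2084352


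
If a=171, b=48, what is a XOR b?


171 ^ 48 = 155

155


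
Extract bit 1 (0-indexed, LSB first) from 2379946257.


0b10001101110110110001100100010001, position 1 = 0

0


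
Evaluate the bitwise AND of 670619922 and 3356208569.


0b100111111110001101100100010010 & 0b11001000000010111010110110111001 = 0b10001000100100010000 = 559376

559376


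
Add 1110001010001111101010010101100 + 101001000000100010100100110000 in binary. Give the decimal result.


1110001010001111101010010101100 + 101001000000100010100100110000 = 10011010010010011111110111011100 = 2588540380

2588540380


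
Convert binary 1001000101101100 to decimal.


1001000101101100 in decimal = 37228

37228


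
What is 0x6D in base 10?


6D hex = 109 decimal

109


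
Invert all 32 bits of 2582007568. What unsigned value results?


2582007568 ^ 4294967295 = 1712959727

1712959727


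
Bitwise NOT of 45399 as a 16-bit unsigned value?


~0b1011000101010111 = 0b100111010101000 = 20136 (16-bit unsigned)

20136


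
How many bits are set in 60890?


0b1110110111011010 has 11 set bits

11


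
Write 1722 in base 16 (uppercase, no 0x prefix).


1722 = 6BA hex

6BA


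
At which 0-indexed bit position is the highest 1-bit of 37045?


0b1001000010110101. Highest set bit at position 15

15


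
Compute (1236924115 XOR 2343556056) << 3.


Step 1: 1236924115 ^ 2343556056 = 3256231179
Step 2: 3256231179 << 3 = 26049849432

26049849432


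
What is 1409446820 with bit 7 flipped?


1409446820 ^ (1 << 7) = 1409446820 ^ 128 = 1409446692

1409446692


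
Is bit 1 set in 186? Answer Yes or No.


0b10111010, bit 1 = 1. Yes

Yes


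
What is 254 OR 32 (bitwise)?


0b11111110 | 0b100000 = 0b11111110 = 254

254


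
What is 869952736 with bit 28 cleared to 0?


869952736 & ~(1 << 28) = 601517280

601517280


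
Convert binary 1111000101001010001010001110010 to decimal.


1111000101001010001010001110010 in decimal = 2024084594

2024084594


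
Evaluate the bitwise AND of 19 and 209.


0b10011 & 0b11010001 = 0b10001 = 17

17


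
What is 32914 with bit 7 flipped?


32914 ^ (1 << 7) = 32914 ^ 128 = 32786

32786


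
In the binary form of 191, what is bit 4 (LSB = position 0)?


0b10111111, position 4 = 1

1


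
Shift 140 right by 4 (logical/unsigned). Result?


0b10001100 >> 4 = 0b1000 = 8

8


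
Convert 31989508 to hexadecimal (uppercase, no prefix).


31989508 = 1E81F04 hex

1E81F04


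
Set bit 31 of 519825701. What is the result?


519825701 | (1 << 31) = 519825701 | 2147483648 = 2667309349

2667309349


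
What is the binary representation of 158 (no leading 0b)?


158 = 10011110 in binary

10011110


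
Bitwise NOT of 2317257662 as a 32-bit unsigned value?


~0b10001010000111101000101110111110 = 0b1110101111000010111010001000001 = 1977709633 (32-bit unsigned)

1977709633


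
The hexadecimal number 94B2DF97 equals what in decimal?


94B2DF97 hex = 2494750615 decimal

2494750615


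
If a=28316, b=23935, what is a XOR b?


28316 ^ 23935 = 13283

13283


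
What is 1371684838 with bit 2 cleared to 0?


1371684838 & ~(1 << 2) = 1371684834

1371684834


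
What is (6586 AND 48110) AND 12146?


Step 1: 6586 & 48110 = 6570
Step 2: 6570 & 12146 = 2338

2338


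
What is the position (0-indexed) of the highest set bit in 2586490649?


0b10011010001010101011011100011001. Highest set bit at position 31

31


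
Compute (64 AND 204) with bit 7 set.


Step 1: 64 & 204 = 64
Step 2: 64 | (1 << 7) = 64 | 128 = 192

192


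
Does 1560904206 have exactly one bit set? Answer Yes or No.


0b1011101000010011000001000001110. Multiple bits set => No

No


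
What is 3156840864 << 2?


0b10111100001010011001000110100000 << 2 = 0b1011110000101001100100011010000000 = 12627363456

12627363456


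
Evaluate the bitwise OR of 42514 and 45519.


0b1010011000010010 | 0b1011000111001111 = 0b1011011111011111 = 47071

47071


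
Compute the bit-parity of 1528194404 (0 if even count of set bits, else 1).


0b1011011000101100110010101100100 has 15 ones => parity 1

1


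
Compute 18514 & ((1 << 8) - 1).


18514 & 255 = 82

82


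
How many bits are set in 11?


0b1011 has 3 set bits

3


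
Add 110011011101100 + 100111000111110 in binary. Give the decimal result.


110011011101100 + 100111000111110 = 1011010100101010 = 46378

46378


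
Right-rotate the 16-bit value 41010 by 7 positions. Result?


Rotate 0b1010000000110010 right by 7 (16-bit) = 0b110010101000000 = 25920

25920


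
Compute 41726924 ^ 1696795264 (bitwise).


0b10011111001011001111001100 ^ 0b1100101001000110000101010000000 = 0b1100111010111111011100101001100 = 1734326604

1734326604


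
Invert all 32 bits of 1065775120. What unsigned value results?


1065775120 ^ 4294967295 = 3229192175

3229192175


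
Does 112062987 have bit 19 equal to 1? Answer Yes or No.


0b110101011011111001000001011, bit 19 = 1. Yes

Yes


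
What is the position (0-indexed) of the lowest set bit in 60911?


0b1110110111101111. Lowest set bit at position 0

0


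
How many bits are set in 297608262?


0b10001101111010010010001000110 has 13 set bits

13


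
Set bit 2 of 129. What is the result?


129 | (1 << 2) = 129 | 4 = 133

133


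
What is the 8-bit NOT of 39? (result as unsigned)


~0b100111 = 0b11011000 = 216 (8-bit unsigned)

216


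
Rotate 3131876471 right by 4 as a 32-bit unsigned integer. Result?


Rotate 0b10111010101011001010010001110111 right by 4 (32-bit) = 0b1111011101010101100101001000111 = 2074790471

2074790471


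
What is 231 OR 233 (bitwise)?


0b11100111 | 0b11101001 = 0b11101111 = 239

239


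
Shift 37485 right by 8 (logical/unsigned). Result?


0b1001001001101101 >> 8 = 0b10010010 = 146

146


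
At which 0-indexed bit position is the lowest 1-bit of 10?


0b1010. Lowest set bit at position 1

1


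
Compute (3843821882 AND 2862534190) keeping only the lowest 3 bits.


Step 1: 3843821882 & 2862534190 = 2686189610
Step 2: 2686189610 & 7 = 2

2


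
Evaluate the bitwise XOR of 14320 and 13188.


0b11011111110000 ^ 0b11001110000100 = 0b10001110100 = 1140

1140


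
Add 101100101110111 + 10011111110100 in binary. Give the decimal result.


101100101110111 + 10011111110100 = 1000000101101011 = 33131

33131


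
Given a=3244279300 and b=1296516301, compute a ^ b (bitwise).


3244279300 ^ 1296516301 = 2350416585

2350416585


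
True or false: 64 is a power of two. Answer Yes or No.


0b1000000. Only one bit set => Yes

Yes


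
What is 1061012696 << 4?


0b111111001111011100010011011000 << 4 = 0b1111110011110111000100110110000000 = 16976203136

16976203136


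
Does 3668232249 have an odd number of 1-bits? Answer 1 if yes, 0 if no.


0b11011010101001001100100000111001 has 15 ones => parity 1

1


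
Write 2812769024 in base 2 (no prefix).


2812769024 = 10100111101001110111001100000000 in binary

10100111101001110111001100000000


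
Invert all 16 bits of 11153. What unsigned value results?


11153 ^ 65535 = 54382

54382


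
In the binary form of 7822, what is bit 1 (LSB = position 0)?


0b1111010001110, position 1 = 1

1


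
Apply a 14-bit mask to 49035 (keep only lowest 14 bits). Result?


49035 & 16383 = 16267

16267


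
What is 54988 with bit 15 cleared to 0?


54988 & ~(1 << 15) = 22220

22220


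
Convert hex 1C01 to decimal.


1C01 hex = 7169 decimal

7169


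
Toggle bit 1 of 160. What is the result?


160 ^ (1 << 1) = 160 ^ 2 = 162

162


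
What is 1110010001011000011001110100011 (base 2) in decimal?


1110010001011000011001110100011 in decimal = 1915499427

1915499427


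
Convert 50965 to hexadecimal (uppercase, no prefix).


50965 = C715 hex

C715


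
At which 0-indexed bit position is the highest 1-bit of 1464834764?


0b1010111010011111001101011001100. Highest set bit at position 30

30


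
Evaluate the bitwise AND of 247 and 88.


0b11110111 & 0b1011000 = 0b1010000 = 80

80


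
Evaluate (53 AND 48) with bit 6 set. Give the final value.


Step 1: 53 & 48 = 48
Step 2: 48 | (1 << 6) = 48 | 64 = 112

112


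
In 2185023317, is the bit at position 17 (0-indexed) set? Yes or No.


0b10000010001111001100111101010101, bit 17 = 0. No

No


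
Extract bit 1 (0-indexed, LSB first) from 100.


0b1100100, position 1 = 0

0


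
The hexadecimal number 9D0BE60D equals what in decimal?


9D0BE60D hex = 2634802701 decimal

2634802701


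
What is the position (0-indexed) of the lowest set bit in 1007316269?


0b111100000010100110110100101101. Lowest set bit at position 0

0


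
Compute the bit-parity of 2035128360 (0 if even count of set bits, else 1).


0b1111001010011011001100000101000 has 14 ones => parity 0

0


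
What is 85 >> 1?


0b1010101 >> 1 = 0b101010 = 42

42


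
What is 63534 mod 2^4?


63534 & 15 = 14

14


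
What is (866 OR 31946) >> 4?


Step 1: 866 | 31946 = 32746
Step 2: 32746 >> 4 = 2046

2046


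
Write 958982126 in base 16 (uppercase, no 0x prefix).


958982126 = 3928E7EE hex

3928E7EE


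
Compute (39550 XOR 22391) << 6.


Step 1: 39550 ^ 22391 = 52489
Step 2: 52489 << 6 = 3359296

3359296


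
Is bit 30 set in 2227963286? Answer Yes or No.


0b10000100110011000000010110010110, bit 30 = 0. No

No


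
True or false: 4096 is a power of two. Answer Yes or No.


0b1000000000000. Only one bit set => Yes

Yes


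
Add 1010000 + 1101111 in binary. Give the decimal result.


1010000 + 1101111 = 10111111 = 191

191


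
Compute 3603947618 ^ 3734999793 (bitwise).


0b11010110110011111110000001100010 ^ 0b11011110100111111001001011110001 = 0b1000010100000111001010010011 = 139489939

139489939


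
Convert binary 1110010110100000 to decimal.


1110010110100000 in decimal = 58784

58784


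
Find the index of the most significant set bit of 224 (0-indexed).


0b11100000. Highest set bit at position 7

7


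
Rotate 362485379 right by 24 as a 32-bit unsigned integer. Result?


Rotate 0b10101100110110001011010000011 right by 24 (32-bit) = 0b10011011000101101000001100010101 = 2601943829

2601943829


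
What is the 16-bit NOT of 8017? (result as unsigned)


~0b1111101010001 = 0b1110000010101110 = 57518 (16-bit unsigned)

57518


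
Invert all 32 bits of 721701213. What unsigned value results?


721701213 ^ 4294967295 = 3573266082

3573266082


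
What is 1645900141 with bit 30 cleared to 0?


1645900141 & ~(1 << 30) = 572158317

572158317


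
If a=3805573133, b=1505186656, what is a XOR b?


3805573133 ^ 1505186656 = 3143836525

3143836525


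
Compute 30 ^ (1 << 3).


30 ^ (1 << 3) = 30 ^ 8 = 22

22


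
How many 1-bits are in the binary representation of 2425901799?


0b10010000100110000101001011100111 has 14 set bits

14


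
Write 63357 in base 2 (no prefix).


63357 = 1111011101111101 in binary

1111011101111101


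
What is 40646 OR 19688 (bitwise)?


0b1001111011000110 | 0b100110011101000 = 0b1101111011101110 = 57070

57070


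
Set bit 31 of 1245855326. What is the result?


1245855326 | (1 << 31) = 1245855326 | 2147483648 = 3393338974

3393338974


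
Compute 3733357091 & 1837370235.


0b11011110100001101000001000100011 & 0b1101101100001000000101101111011 = 0b1001100100001000000001000100011 = 1283719715

1283719715


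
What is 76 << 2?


0b1001100 << 2 = 0b100110000 = 304

304


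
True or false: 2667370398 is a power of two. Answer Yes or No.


0b10011110111111001101011110011110. Multiple bits set => No

No


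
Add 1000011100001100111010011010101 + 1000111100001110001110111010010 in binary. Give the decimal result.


1000011100001100111010011010101 + 1000111100001110001110111010010 = 10001011000011011001001010100111 = 2332922535

2332922535


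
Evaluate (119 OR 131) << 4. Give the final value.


Step 1: 119 | 131 = 247
Step 2: 247 << 4 = 3952

3952


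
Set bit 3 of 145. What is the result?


145 | (1 << 3) = 145 | 8 = 153

153


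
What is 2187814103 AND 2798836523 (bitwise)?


0b10000010011001110110010011010111 & 0b10100110110100101101101100101011 = 0b10000010010000100100000000000011 = 2185379843

2185379843


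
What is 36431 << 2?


0b1000111001001111 << 2 = 0b100011100100111100 = 145724

145724


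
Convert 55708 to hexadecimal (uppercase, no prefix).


55708 = D99C hex

D99C


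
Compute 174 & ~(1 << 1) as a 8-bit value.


174 & ~(1 << 1) = 172

172


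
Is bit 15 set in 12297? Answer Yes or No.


0b11000000001001, bit 15 = 0. No

No


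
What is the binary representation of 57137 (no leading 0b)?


57137 = 1101111100110001 in binary

1101111100110001


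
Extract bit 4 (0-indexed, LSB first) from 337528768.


0b10100000111100100011111000000, position 4 = 0

0


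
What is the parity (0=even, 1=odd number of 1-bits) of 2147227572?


0b1111111111111000001011110110100 has 21 ones => parity 1

1


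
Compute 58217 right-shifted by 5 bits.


0b1110001101101001 >> 5 = 0b11100011011 = 1819

1819


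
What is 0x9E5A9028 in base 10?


9E5A9028 hex = 2656735272 decimal

2656735272


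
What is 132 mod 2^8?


132 & 255 = 132

132


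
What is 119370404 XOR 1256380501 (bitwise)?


0b111000111010111001010100100 ^ 0b1001010111000101101100001010101 = 0b1001101111111111010101011110001 = 1308601073

1308601073


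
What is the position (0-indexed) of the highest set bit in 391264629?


0b10111010100100011100101110101. Highest set bit at position 28

28


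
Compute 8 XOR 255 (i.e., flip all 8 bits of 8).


8 ^ 255 = 247

247


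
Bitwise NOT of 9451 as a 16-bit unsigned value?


~0b10010011101011 = 0b1101101100010100 = 56084 (16-bit unsigned)

56084


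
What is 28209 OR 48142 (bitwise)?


0b110111000110001 | 0b1011110000001110 = 0b1111111000111111 = 65087

65087


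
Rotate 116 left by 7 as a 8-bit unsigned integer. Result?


Rotate 0b1110100 left by 7 (8-bit) = 0b111010 = 58

58


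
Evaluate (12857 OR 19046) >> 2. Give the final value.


Step 1: 12857 | 19046 = 31359
Step 2: 31359 >> 2 = 7839

7839


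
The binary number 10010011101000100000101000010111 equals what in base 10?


10010011101000100000101000010111 in decimal = 2476870167

2476870167


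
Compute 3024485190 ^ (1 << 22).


3024485190 ^ (1 << 22) = 3024485190 ^ 4194304 = 3020290886

3020290886


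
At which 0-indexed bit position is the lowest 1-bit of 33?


0b100001. Lowest set bit at position 0

0


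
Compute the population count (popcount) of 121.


0b1111001 has 5 set bits

5


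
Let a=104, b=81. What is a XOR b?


104 ^ 81 = 57

57


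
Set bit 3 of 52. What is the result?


52 | (1 << 3) = 52 | 8 = 60

60


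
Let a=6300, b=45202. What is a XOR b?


6300 ^ 45202 = 43022

43022


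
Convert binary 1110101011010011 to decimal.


1110101011010011 in decimal = 60115

60115


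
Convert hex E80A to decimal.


E80A hex = 59402 decimal

59402


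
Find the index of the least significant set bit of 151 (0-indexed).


0b10010111. Lowest set bit at position 0

0


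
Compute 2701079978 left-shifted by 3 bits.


0b10100000111111110011010110101010 << 3 = 0b10100000111111110011010110101010000 = 21608639824

21608639824


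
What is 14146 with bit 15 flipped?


14146 ^ (1 << 15) = 14146 ^ 32768 = 46914

46914


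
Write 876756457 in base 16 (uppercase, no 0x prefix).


876756457 = 34423DE9 hex

34423DE9


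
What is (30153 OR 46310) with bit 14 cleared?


Step 1: 30153 | 46310 = 62959
Step 2: 62959 & ~(1 << 14) = 46575

46575


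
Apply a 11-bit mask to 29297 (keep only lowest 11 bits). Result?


29297 & 2047 = 625

625


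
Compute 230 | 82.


0b11100110 | 0b1010010 = 0b11110110 = 246

246


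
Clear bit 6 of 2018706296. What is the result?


2018706296 & ~(1 << 6) = 2018706232

2018706232


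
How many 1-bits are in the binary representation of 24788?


0b110000011010100 has 6 set bits

6


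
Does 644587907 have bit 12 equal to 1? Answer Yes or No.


0b100110011010111010000110000011, bit 12 = 0. No

No


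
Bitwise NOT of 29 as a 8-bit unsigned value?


~0b11101 = 0b11100010 = 226 (8-bit unsigned)

226


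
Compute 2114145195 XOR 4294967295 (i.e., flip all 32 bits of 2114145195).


2114145195 ^ 4294967295 = 2180822100

2180822100


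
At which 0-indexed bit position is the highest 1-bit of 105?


0b1101001. Highest set bit at position 6

6


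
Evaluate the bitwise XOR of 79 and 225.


0b1001111 ^ 0b11100001 = 0b10101110 = 174

174


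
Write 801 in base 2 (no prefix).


801 = 1100100001 in binary

1100100001


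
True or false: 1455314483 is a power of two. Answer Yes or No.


0b1010110101111100101011000110011. Multiple bits set => No

No


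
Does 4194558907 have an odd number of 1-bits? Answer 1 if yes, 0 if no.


0b11111010000000111110001110111011 has 19 ones => parity 1

1


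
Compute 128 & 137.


0b10000000 & 0b10001001 = 0b10000000 = 128

128


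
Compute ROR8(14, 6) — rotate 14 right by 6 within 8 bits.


Rotate 0b1110 right by 6 (8-bit) = 0b111000 = 56

56


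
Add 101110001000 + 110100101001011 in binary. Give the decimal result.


101110001000 + 110100101001011 = 111010011010011 = 29907

29907


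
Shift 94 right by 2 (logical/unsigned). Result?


0b1011110 >> 2 = 0b10111 = 23

23


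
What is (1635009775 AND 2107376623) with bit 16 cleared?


Step 1: 1635009775 & 2107376623 = 1628700911
Step 2: 1628700911 & ~(1 << 16) = 1628700911

1628700911


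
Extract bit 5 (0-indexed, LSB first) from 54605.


0b1101010101001101, position 5 = 0

0


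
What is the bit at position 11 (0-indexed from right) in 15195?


0b11101101011011, position 11 = 1

1


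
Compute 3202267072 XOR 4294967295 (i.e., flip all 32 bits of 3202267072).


3202267072 ^ 4294967295 = 1092700223

1092700223


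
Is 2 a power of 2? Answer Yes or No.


0b10. Only one bit set => Yes

Yes


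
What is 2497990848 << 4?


0b10010100111001000101000011000000 << 4 = 0b100101001110010001010000110000000000 = 39967853568

39967853568


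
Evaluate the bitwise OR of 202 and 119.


0b11001010 | 0b1110111 = 0b11111111 = 255

255


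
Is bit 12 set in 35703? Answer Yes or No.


0b1000101101110111, bit 12 = 0. No

No


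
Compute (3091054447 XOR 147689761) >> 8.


Step 1: 3091054447 ^ 147689761 = 2968530510
Step 2: 2968530510 >> 8 = 11595822

11595822


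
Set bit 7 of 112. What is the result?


112 | (1 << 7) = 112 | 128 = 240

240


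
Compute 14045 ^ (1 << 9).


14045 ^ (1 << 9) = 14045 ^ 512 = 13533

13533


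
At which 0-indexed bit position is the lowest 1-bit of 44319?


0b1010110100011111. Lowest set bit at position 0

0


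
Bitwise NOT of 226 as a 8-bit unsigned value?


~0b11100010 = 0b11101 = 29 (8-bit unsigned)

29


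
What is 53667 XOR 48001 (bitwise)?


0b1101000110100011 ^ 0b1011101110000001 = 0b110101000100010 = 27170

27170


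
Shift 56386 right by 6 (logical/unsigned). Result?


0b1101110001000010 >> 6 = 0b1101110001 = 881

881


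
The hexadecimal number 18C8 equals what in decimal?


18C8 hex = 6344 decimal

6344


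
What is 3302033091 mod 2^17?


3302033091 & 131071 = 67267

67267


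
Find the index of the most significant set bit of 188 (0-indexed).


0b10111100. Highest set bit at position 7

7


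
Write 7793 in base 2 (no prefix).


7793 = 1111001110001 in binary

1111001110001


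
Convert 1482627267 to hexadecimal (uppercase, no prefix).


1482627267 = 585F18C3 hex

585F18C3


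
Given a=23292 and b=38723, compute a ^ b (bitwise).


23292 ^ 38723 = 52671

52671


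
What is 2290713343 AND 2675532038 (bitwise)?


0b10001000100010011000001011111111 & 0b10011111011110010110000100000110 = 0b10001000000010010000000000000110 = 2282291206

2282291206


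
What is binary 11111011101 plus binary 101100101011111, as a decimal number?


11111011101 + 101100101011111 = 110000100111100 = 24892

24892


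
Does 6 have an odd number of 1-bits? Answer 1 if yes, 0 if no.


0b110 has 2 ones => parity 0

0


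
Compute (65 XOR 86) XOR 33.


Step 1: 65 ^ 86 = 23
Step 2: 23 ^ 33 = 54

54


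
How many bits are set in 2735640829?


0b10100011000011101001000011111101 has 16 set bits

16


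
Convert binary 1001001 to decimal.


1001001 in decimal = 73

73


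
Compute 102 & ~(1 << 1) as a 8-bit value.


102 & ~(1 << 1) = 100

100


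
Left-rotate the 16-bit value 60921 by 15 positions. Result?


Rotate 0b1110110111111001 left by 15 (16-bit) = 0b1111011011111100 = 63228

63228


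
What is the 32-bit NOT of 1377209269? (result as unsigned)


~0b1010010000101101000101110110101 = 0b10101101111010010111010001001010 = 2917758026 (32-bit unsigned)

2917758026


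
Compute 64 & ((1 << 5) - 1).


64 & 31 = 0

0


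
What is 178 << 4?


0b10110010 << 4 = 0b101100100000 = 2848

2848


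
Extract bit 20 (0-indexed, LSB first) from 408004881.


0b11000010100011010100100010001, position 20 = 1

1


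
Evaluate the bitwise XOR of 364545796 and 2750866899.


0b10101101110101000011100000100 ^ 0b10100011111101101110010111010011 = 0b10110110010011000110001011010111 = 3058459351

3058459351


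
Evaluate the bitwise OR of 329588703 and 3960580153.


0b10011101001010001111111011111 | 0b11101100000100011010100000111001 = 0b11111111101101011011111111111111 = 4290101247

4290101247


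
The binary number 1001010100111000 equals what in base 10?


1001010100111000 in decimal = 38200

38200


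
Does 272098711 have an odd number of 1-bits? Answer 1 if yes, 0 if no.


0b10000001101111110010110010111 has 16 ones => parity 0

0


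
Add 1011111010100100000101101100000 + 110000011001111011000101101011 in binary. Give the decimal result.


1011111010100100000101101100000 + 110000011001111011000101101011 = 10001111101110011011110011001011 = 2411314379

2411314379


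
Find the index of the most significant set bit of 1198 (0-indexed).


0b10010101110. Highest set bit at position 10

10


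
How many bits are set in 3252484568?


0b11000001110111001111100111011000 has 18 set bits

18


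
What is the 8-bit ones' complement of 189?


189 ^ 255 = 66

66


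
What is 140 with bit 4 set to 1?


140 | (1 << 4) = 140 | 16 = 156

156


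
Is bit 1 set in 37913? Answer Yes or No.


0b1001010000011001, bit 1 = 0. No

No


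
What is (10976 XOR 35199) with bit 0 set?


Step 1: 10976 ^ 35199 = 41887
Step 2: 41887 | (1 << 0) = 41887 | 1 = 41887

41887


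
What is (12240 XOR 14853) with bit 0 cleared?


Step 1: 12240 ^ 14853 = 5589
Step 2: 5589 & ~(1 << 0) = 5588

5588


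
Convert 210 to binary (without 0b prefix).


210 = 11010010 in binary

11010010


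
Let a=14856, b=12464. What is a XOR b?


14856 ^ 12464 = 2744

2744


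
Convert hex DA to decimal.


DA hex = 218 decimal

218


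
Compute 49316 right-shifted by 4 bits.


0b1100000010100100 >> 4 = 0b110000001010 = 3082

3082


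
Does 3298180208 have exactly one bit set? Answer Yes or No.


0b11000100100101100011110001110000. Multiple bits set => No

No


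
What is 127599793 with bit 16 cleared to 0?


127599793 & ~(1 << 16) = 127534257

127534257


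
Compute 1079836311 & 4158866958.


0b1000000010111001111111010010111 & 0b11110111111000110100011000001110 = 0b1000000010000000100011000000110 = 1077954054

1077954054


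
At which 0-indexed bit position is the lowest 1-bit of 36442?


0b1000111001011010. Lowest set bit at position 1

1


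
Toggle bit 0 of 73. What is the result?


73 ^ (1 << 0) = 73 ^ 1 = 72

72


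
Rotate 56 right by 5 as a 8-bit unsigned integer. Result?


Rotate 0b111000 right by 5 (8-bit) = 0b11000001 = 193

193


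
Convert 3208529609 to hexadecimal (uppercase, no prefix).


3208529609 = BF3E46C9 hex

BF3E46C9


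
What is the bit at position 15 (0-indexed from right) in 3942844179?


0b11101011000000110000011100010011, position 15 = 0

0


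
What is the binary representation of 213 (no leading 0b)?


213 = 11010101 in binary

11010101


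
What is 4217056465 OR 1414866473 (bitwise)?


0b11111011010110110010110011010001 | 0b1010100010101010010011000101001 = 0b11111111010111110010111011111001 = 4284428025

4284428025


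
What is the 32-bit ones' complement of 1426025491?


1426025491 ^ 4294967295 = 2868941804

2868941804


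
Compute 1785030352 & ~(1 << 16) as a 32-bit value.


1785030352 & ~(1 << 16) = 1784964816

1784964816


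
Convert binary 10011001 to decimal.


10011001 in decimal = 153

153


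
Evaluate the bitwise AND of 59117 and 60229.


0b1110011011101101 & 0b1110101101000101 = 0b1110001001000101 = 57925

57925


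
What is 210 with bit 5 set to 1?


210 | (1 << 5) = 210 | 32 = 242

242


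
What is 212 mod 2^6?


212 & 63 = 20

20


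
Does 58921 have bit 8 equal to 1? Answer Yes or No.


0b1110011000101001, bit 8 = 0. No

No


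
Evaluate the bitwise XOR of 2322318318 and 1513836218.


0b10001010011010111100001111101110 ^ 0b1011010001110110100111010111010 = 0b11010000010100001000110101010100 = 3494939988

3494939988


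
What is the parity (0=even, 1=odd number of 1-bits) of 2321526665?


0b10001010010111111010111110001001 has 18 ones => parity 0

0


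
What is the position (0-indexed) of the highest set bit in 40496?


0b1001111000110000. Highest set bit at position 15

15


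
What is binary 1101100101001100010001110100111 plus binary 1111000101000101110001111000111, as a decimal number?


1101100101001100010001110100111 + 1111000101000101110001111000111 = 11100101010010010000011101101110 = 3846768494

3846768494


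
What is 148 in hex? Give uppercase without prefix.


148 = 94 hex

94


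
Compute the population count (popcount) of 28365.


0b110111011001101 has 10 set bits

10


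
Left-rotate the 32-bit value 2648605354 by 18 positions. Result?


Rotate 0b10011101110111101000001010101010 left by 18 (32-bit) = 0b1010101010100111011101111010 = 178943866

178943866


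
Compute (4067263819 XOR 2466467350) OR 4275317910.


Step 1: 4067263819 ^ 2466467350 = 1634650973
Step 2: 1634650973 | 4275317910 = 4294897631

4294897631


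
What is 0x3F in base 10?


3F hex = 63 decimal

63


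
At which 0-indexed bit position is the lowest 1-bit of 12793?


0b11000111111001. Lowest set bit at position 0

0


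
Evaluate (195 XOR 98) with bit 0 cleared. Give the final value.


Step 1: 195 ^ 98 = 161
Step 2: 161 & ~(1 << 0) = 160

160


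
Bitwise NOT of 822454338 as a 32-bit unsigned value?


~0b110001000001011010100001000010 = 0b11001110111110100101011110111101 = 3472512957 (32-bit unsigned)

3472512957


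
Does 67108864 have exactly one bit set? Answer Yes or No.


0b100000000000000000000000000. Only one bit set => Yes

Yes


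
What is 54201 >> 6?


0b1101001110111001 >> 6 = 0b1101001110 = 846

846


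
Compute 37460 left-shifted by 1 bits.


0b1001001001010100 << 1 = 0b10010010010101000 = 74920

74920


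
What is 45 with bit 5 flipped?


45 ^ (1 << 5) = 45 ^ 32 = 13

13


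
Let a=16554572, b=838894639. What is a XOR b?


16554572 ^ 838894639 = 855383651

855383651


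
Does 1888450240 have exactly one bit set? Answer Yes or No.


0b1110000100011110111011011000000. Multiple bits set => No

No


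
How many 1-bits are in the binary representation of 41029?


0b1010000001000101 has 5 set bits

5


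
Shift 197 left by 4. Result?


0b11000101 << 4 = 0b110001010000 = 3152

3152


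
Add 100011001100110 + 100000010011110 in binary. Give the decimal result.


100011001100110 + 100000010011110 = 1000011100000100 = 34564

34564


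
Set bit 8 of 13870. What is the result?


13870 | (1 << 8) = 13870 | 256 = 14126

14126


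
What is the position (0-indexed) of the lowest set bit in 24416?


0b101111101100000. Lowest set bit at position 5

5


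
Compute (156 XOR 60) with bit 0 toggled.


Step 1: 156 ^ 60 = 160
Step 2: 160 ^ (1 << 0) = 160 ^ 1 = 161

161


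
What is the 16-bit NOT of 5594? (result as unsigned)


~0b1010111011010 = 0b1110101000100101 = 59941 (16-bit unsigned)

59941


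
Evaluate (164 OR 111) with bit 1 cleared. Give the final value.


Step 1: 164 | 111 = 239
Step 2: 239 & ~(1 << 1) = 237

237


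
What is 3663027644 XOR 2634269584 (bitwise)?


0b11011010010101010101110110111100 ^ 0b10011101000000111100001110010000 = 0b1000111010101101001111000101100 = 1196858924

1196858924


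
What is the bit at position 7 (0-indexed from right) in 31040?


0b111100101000000, position 7 = 0

0


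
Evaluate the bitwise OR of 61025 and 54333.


0b1110111001100001 | 0b1101010000111101 = 0b1111111001111101 = 65149

65149


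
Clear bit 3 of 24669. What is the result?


24669 & ~(1 << 3) = 24661

24661


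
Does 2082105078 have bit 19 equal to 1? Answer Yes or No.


0b1111100000110100110011011110110, bit 19 = 1. Yes

Yes


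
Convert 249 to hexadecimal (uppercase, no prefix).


249 = F9 hex

F9


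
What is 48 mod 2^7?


48 & 127 = 48

48


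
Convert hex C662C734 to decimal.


C662C734 hex = 3328362292 decimal

3328362292


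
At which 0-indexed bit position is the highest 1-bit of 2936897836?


0b10101111000011011000000100101100. Highest set bit at position 31

31


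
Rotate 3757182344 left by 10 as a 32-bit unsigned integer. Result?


Rotate 0b11011111111100100000110110001000 left by 10 (32-bit) = 0b11001000001101100010001101111111 = 3358991231

3358991231


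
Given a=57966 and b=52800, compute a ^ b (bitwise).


57966 ^ 52800 = 11310

11310


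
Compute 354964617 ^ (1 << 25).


354964617 ^ (1 << 25) = 354964617 ^ 33554432 = 388519049

388519049


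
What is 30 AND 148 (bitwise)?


0b11110 & 0b10010100 = 0b10100 = 20

20


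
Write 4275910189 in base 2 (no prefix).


4275910189 = 11111110110111010011011000101101 in binary

11111110110111010011011000101101


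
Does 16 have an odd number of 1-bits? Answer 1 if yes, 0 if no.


0b10000 has 1 ones => parity 1

1


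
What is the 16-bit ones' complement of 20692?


20692 ^ 65535 = 44843

44843


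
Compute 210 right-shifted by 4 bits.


0b11010010 >> 4 = 0b1101 = 13

13


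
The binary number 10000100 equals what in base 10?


10000100 in decimal = 132

132


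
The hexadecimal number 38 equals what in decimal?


38 hex = 56 decimal

56


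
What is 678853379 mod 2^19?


678853379 & 524287 = 424707

424707


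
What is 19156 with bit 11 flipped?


19156 ^ (1 << 11) = 19156 ^ 2048 = 17108

17108


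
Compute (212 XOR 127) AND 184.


Step 1: 212 ^ 127 = 171
Step 2: 171 & 184 = 168

168


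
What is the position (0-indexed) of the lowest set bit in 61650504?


0b11101011001011011001001000. Lowest set bit at position 3

3


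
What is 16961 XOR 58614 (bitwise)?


0b100001001000001 ^ 0b1110010011110110 = 0b1010011010110111 = 42679

42679


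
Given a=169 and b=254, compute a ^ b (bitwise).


169 ^ 254 = 87

87


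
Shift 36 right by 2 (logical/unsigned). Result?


0b100100 >> 2 = 0b1001 = 9

9


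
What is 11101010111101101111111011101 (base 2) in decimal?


11101010111101101111111011101 in decimal = 492756957

492756957


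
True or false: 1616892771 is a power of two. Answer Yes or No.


0b1100000010111111101001101100011. Multiple bits set => No

No


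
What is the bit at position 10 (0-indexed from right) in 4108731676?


0b11110100111001100100010100011100, position 10 = 1

1


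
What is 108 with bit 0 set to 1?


108 | (1 << 0) = 108 | 1 = 109

109


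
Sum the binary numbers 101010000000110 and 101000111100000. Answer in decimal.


101010000000110 + 101000111100000 = 1010010111100110 = 42470

42470


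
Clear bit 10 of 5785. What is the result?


5785 & ~(1 << 10) = 4761

4761


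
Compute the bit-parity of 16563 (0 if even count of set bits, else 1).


0b100000010110011 has 6 ones => parity 0

0


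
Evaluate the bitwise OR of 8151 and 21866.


0b1111111010111 | 0b101010101101010 = 0b101111111111111 = 24575

24575


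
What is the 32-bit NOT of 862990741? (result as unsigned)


~0b110011011100000011000110010101 = 0b11001100100011111100111001101010 = 3431976554 (32-bit unsigned)

3431976554


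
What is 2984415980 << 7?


0b10110001111000101001001011101100 << 7 = 0b101100011110001010010010111011000000000 = 382005245440

382005245440


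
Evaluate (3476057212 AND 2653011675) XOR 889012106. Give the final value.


Step 1: 3476057212 & 2653011675 = 2384473176
Step 2: 2384473176 ^ 889012106 = 3135050706

3135050706


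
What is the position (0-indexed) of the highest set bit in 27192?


0b110101000111000. Highest set bit at position 14

14


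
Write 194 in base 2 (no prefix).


194 = 11000010 in binary

11000010


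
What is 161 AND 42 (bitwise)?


0b10100001 & 0b101010 = 0b100000 = 32

32


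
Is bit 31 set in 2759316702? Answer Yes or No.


0b10100100011101111101010011011110, bit 31 = 1. Yes

Yes


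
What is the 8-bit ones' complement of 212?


212 ^ 255 = 43

43


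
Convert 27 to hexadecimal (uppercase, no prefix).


27 = 1B hex

1B


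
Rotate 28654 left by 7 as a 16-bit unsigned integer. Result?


Rotate 0b110111111101110 left by 7 (16-bit) = 0b1111011100110111 = 63287

63287


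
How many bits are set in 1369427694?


0b1010001100111111100111011101110 has 20 set bits

20


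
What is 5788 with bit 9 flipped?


5788 ^ (1 << 9) = 5788 ^ 512 = 5276

5276


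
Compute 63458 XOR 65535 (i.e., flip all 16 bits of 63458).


63458 ^ 65535 = 2077

2077


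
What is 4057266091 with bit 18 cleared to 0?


4057266091 & ~(1 << 18) = 4057003947

4057003947


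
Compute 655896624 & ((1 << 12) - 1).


655896624 & 4095 = 48

48


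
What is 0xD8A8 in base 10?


D8A8 hex = 55464 decimal

55464


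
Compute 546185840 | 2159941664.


0b100000100011100010001001110000 | 0b10000000101111100001100000100000 = 0b10100000101111100011101001110000 = 2696821360

2696821360


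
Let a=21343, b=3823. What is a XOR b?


21343 ^ 3823 = 23984

23984


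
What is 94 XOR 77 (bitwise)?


0b1011110 ^ 0b1001101 = 0b10011 = 19

19


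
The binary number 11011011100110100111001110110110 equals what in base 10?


11011011100110100111001110110110 in decimal = 3684332470

3684332470


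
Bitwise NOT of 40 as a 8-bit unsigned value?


~0b101000 = 0b11010111 = 215 (8-bit unsigned)

215


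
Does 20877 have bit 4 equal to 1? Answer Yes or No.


0b101000110001101, bit 4 = 0. No

No


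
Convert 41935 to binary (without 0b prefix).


41935 = 1010001111001111 in binary

1010001111001111


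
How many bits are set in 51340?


0b1100100010001100 has 6 set bits

6


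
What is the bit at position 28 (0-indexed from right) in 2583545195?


0b10011001111111011100010101101011, position 28 = 1

1


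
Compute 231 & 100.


0b11100111 & 0b1100100 = 0b1100100 = 100

100


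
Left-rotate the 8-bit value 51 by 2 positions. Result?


Rotate 0b110011 left by 2 (8-bit) = 0b11001100 = 204

204


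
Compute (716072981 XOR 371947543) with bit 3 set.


Step 1: 716072981 ^ 371947543 = 1015353346
Step 2: 1015353346 | (1 << 3) = 1015353346 | 8 = 1015353354

1015353354


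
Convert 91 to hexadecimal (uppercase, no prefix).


91 = 5B hex

5B


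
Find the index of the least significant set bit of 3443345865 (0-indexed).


0b11001101001111010100100111001001. Lowest set bit at position 0

0


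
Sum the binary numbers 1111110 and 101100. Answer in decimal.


1111110 + 101100 = 10101010 = 170

170


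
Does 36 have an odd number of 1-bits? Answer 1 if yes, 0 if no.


0b100100 has 2 ones => parity 0

0


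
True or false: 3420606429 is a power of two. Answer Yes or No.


0b11001011111000100100111111011101. Multiple bits set => No

No


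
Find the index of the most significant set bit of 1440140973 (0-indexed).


0b1010101110101101100111010101101. Highest set bit at position 30

30


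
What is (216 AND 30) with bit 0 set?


Step 1: 216 & 30 = 24
Step 2: 24 | (1 << 0) = 24 | 1 = 25

25


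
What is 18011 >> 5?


0b100011001011011 >> 5 = 0b1000110010 = 562

562


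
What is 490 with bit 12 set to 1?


490 | (1 << 12) = 490 | 4096 = 4586

4586


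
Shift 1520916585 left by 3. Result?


0b1011010101001110101100001101001 << 3 = 0b1011010101001110101100001101001000 = 12167332680

12167332680


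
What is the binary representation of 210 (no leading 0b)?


210 = 11010010 in binary

11010010


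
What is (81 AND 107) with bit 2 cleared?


Step 1: 81 & 107 = 65
Step 2: 65 & ~(1 << 2) = 65

65


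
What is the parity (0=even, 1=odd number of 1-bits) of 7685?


0b1111000000101 has 6 ones => parity 0

0


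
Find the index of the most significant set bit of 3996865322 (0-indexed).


0b11101110001110110101001100101010. Highest set bit at position 31

31


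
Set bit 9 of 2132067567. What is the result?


2132067567 | (1 << 9) = 2132067567 | 512 = 2132068079

2132068079


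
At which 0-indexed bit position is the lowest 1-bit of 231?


0b11100111. Lowest set bit at position 0

0


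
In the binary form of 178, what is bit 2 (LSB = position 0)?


0b10110010, position 2 = 0

0


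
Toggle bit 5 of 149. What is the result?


149 ^ (1 << 5) = 149 ^ 32 = 181

181


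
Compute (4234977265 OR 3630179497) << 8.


Step 1: 4234977265 | 3630179497 = 4234985465
Step 2: 4234985465 << 8 = 1084156279040

1084156279040
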